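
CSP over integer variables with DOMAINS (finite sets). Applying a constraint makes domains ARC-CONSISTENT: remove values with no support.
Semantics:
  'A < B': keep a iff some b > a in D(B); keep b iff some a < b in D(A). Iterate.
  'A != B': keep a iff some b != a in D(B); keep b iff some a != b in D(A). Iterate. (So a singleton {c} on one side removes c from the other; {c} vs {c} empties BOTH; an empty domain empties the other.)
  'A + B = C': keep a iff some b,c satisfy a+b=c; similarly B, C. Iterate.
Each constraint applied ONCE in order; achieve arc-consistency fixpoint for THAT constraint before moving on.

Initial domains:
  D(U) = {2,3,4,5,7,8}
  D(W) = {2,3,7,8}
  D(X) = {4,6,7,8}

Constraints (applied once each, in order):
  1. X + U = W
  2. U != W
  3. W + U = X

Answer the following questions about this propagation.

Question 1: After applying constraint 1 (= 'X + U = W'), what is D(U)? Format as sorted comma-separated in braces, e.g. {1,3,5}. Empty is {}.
Answer: {2,3,4}

Derivation:
Constraint 1 (X + U = W) on D(X)={4,6,7,8} D(U)={2,3,4,5,7,8} D(W)={2,3,7,8}: X {4,6,7,8}->{4,6}; U {2,3,4,5,7,8}->{2,3,4}; W {2,3,7,8}->{7,8}
So after constraint 1: D(U) = {2,3,4}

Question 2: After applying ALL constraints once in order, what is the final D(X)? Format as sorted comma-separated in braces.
Answer: {}

Derivation:
Constraint 1 (X + U = W) on D(X)={4,6,7,8} D(U)={2,3,4,5,7,8} D(W)={2,3,7,8}: X {4,6,7,8}->{4,6}; U {2,3,4,5,7,8}->{2,3,4}; W {2,3,7,8}->{7,8}
Constraint 2 (U != W) on D(U)={2,3,4} D(W)={7,8}: no change
Constraint 3 (W + U = X) on D(W)={7,8} D(U)={2,3,4} D(X)={4,6}: W {7,8}->{}; U {2,3,4}->{}; X {4,6}->{}
So after all 3 constraints: D(X) = {}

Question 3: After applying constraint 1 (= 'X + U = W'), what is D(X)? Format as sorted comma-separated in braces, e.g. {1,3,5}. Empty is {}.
Constraint 1 (X + U = W) on D(X)={4,6,7,8} D(U)={2,3,4,5,7,8} D(W)={2,3,7,8}: X {4,6,7,8}->{4,6}; U {2,3,4,5,7,8}->{2,3,4}; W {2,3,7,8}->{7,8}
So after constraint 1: D(X) = {4,6}

Answer: {4,6}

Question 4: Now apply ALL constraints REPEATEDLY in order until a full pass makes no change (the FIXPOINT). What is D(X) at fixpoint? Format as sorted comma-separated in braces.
Answer: {}

Derivation:
pass 0 (initial): D(X)={4,6,7,8}
pass 1: U {2,3,4,5,7,8}->{}; W {2,3,7,8}->{}; X {4,6,7,8}->{}
pass 2: no change
Fixpoint after 2 passes: D(X) = {}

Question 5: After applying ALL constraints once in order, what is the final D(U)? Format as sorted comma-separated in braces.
Constraint 1 (X + U = W) on D(X)={4,6,7,8} D(U)={2,3,4,5,7,8} D(W)={2,3,7,8}: X {4,6,7,8}->{4,6}; U {2,3,4,5,7,8}->{2,3,4}; W {2,3,7,8}->{7,8}
Constraint 2 (U != W) on D(U)={2,3,4} D(W)={7,8}: no change
Constraint 3 (W + U = X) on D(W)={7,8} D(U)={2,3,4} D(X)={4,6}: W {7,8}->{}; U {2,3,4}->{}; X {4,6}->{}
So after all 3 constraints: D(U) = {}

Answer: {}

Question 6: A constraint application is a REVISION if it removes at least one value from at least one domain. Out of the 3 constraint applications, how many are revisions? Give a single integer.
Constraint 1 (X + U = W) on D(X)={4,6,7,8} D(U)={2,3,4,5,7,8} D(W)={2,3,7,8}: X {4,6,7,8}->{4,6}; U {2,3,4,5,7,8}->{2,3,4}; W {2,3,7,8}->{7,8} => REVISION
Constraint 2 (U != W) on D(U)={2,3,4} D(W)={7,8}: no change => not a revision
Constraint 3 (W + U = X) on D(W)={7,8} D(U)={2,3,4} D(X)={4,6}: W {7,8}->{}; U {2,3,4}->{}; X {4,6}->{} => REVISION
Total revisions = 2

Answer: 2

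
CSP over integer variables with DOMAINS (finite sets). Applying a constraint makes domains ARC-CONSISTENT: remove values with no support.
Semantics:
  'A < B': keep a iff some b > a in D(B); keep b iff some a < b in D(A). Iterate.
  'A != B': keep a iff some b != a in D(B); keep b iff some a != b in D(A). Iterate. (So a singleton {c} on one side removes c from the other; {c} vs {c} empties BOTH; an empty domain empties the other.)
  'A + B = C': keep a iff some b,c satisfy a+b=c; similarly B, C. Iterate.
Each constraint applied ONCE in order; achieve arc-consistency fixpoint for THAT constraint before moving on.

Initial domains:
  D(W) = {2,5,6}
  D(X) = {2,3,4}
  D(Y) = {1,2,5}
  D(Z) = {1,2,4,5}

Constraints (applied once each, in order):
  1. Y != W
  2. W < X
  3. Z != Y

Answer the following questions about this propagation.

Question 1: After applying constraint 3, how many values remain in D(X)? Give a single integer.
Constraint 1 (Y != W) on D(Y)={1,2,5} D(W)={2,5,6}: no change
Constraint 2 (W < X) on D(W)={2,5,6} D(X)={2,3,4}: W {2,5,6}->{2}; X {2,3,4}->{3,4}
Constraint 3 (Z != Y) on D(Z)={1,2,4,5} D(Y)={1,2,5}: no change
So after constraint 3: D(X)={3,4}, size = 2

Answer: 2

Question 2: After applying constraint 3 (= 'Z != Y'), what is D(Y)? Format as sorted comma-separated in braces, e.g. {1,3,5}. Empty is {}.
Constraint 1 (Y != W) on D(Y)={1,2,5} D(W)={2,5,6}: no change
Constraint 2 (W < X) on D(W)={2,5,6} D(X)={2,3,4}: W {2,5,6}->{2}; X {2,3,4}->{3,4}
Constraint 3 (Z != Y) on D(Z)={1,2,4,5} D(Y)={1,2,5}: no change
So after constraint 3: D(Y) = {1,2,5}

Answer: {1,2,5}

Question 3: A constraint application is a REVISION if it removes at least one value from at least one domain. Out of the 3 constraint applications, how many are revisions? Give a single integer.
Constraint 1 (Y != W) on D(Y)={1,2,5} D(W)={2,5,6}: no change => not a revision
Constraint 2 (W < X) on D(W)={2,5,6} D(X)={2,3,4}: W {2,5,6}->{2}; X {2,3,4}->{3,4} => REVISION
Constraint 3 (Z != Y) on D(Z)={1,2,4,5} D(Y)={1,2,5}: no change => not a revision
Total revisions = 1

Answer: 1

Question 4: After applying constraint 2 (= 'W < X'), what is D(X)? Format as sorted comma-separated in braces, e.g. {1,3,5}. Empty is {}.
Answer: {3,4}

Derivation:
Constraint 1 (Y != W) on D(Y)={1,2,5} D(W)={2,5,6}: no change
Constraint 2 (W < X) on D(W)={2,5,6} D(X)={2,3,4}: W {2,5,6}->{2}; X {2,3,4}->{3,4}
So after constraint 2: D(X) = {3,4}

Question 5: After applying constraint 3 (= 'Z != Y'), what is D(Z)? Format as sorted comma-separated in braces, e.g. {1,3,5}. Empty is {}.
Constraint 1 (Y != W) on D(Y)={1,2,5} D(W)={2,5,6}: no change
Constraint 2 (W < X) on D(W)={2,5,6} D(X)={2,3,4}: W {2,5,6}->{2}; X {2,3,4}->{3,4}
Constraint 3 (Z != Y) on D(Z)={1,2,4,5} D(Y)={1,2,5}: no change
So after constraint 3: D(Z) = {1,2,4,5}

Answer: {1,2,4,5}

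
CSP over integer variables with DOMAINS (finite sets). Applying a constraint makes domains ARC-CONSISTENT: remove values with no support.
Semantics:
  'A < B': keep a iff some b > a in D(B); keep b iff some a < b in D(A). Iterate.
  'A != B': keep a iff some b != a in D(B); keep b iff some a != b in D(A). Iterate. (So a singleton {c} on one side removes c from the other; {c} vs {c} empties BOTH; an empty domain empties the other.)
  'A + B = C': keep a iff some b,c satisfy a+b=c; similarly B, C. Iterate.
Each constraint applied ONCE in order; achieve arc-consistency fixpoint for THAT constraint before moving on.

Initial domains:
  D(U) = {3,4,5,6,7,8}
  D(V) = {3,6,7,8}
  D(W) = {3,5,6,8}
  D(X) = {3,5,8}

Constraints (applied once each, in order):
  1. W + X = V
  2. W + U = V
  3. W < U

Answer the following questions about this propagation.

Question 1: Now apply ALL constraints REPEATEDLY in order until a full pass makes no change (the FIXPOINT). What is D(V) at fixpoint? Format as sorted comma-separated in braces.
pass 0 (initial): D(V)={3,6,7,8}
pass 1: U {3,4,5,6,7,8}->{5}; V {3,6,7,8}->{6,8}; W {3,5,6,8}->{3}; X {3,5,8}->{3,5}
pass 2: V {6,8}->{8}
pass 3: X {3,5}->{5}
pass 4: no change
Fixpoint after 4 passes: D(V) = {8}

Answer: {8}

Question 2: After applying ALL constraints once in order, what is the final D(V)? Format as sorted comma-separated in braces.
Constraint 1 (W + X = V) on D(W)={3,5,6,8} D(X)={3,5,8} D(V)={3,6,7,8}: W {3,5,6,8}->{3,5}; X {3,5,8}->{3,5}; V {3,6,7,8}->{6,8}
Constraint 2 (W + U = V) on D(W)={3,5} D(U)={3,4,5,6,7,8} D(V)={6,8}: U {3,4,5,6,7,8}->{3,5}
Constraint 3 (W < U) on D(W)={3,5} D(U)={3,5}: W {3,5}->{3}; U {3,5}->{5}
So after all 3 constraints: D(V) = {6,8}

Answer: {6,8}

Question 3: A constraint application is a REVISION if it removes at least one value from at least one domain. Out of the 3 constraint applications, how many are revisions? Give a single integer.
Constraint 1 (W + X = V) on D(W)={3,5,6,8} D(X)={3,5,8} D(V)={3,6,7,8}: W {3,5,6,8}->{3,5}; X {3,5,8}->{3,5}; V {3,6,7,8}->{6,8} => REVISION
Constraint 2 (W + U = V) on D(W)={3,5} D(U)={3,4,5,6,7,8} D(V)={6,8}: U {3,4,5,6,7,8}->{3,5} => REVISION
Constraint 3 (W < U) on D(W)={3,5} D(U)={3,5}: W {3,5}->{3}; U {3,5}->{5} => REVISION
Total revisions = 3

Answer: 3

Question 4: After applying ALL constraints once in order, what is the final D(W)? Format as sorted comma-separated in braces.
Constraint 1 (W + X = V) on D(W)={3,5,6,8} D(X)={3,5,8} D(V)={3,6,7,8}: W {3,5,6,8}->{3,5}; X {3,5,8}->{3,5}; V {3,6,7,8}->{6,8}
Constraint 2 (W + U = V) on D(W)={3,5} D(U)={3,4,5,6,7,8} D(V)={6,8}: U {3,4,5,6,7,8}->{3,5}
Constraint 3 (W < U) on D(W)={3,5} D(U)={3,5}: W {3,5}->{3}; U {3,5}->{5}
So after all 3 constraints: D(W) = {3}

Answer: {3}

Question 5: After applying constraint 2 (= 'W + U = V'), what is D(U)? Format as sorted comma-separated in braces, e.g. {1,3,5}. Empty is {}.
Answer: {3,5}

Derivation:
Constraint 1 (W + X = V) on D(W)={3,5,6,8} D(X)={3,5,8} D(V)={3,6,7,8}: W {3,5,6,8}->{3,5}; X {3,5,8}->{3,5}; V {3,6,7,8}->{6,8}
Constraint 2 (W + U = V) on D(W)={3,5} D(U)={3,4,5,6,7,8} D(V)={6,8}: U {3,4,5,6,7,8}->{3,5}
So after constraint 2: D(U) = {3,5}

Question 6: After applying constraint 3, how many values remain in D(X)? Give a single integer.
Constraint 1 (W + X = V) on D(W)={3,5,6,8} D(X)={3,5,8} D(V)={3,6,7,8}: W {3,5,6,8}->{3,5}; X {3,5,8}->{3,5}; V {3,6,7,8}->{6,8}
Constraint 2 (W + U = V) on D(W)={3,5} D(U)={3,4,5,6,7,8} D(V)={6,8}: U {3,4,5,6,7,8}->{3,5}
Constraint 3 (W < U) on D(W)={3,5} D(U)={3,5}: W {3,5}->{3}; U {3,5}->{5}
So after constraint 3: D(X)={3,5}, size = 2

Answer: 2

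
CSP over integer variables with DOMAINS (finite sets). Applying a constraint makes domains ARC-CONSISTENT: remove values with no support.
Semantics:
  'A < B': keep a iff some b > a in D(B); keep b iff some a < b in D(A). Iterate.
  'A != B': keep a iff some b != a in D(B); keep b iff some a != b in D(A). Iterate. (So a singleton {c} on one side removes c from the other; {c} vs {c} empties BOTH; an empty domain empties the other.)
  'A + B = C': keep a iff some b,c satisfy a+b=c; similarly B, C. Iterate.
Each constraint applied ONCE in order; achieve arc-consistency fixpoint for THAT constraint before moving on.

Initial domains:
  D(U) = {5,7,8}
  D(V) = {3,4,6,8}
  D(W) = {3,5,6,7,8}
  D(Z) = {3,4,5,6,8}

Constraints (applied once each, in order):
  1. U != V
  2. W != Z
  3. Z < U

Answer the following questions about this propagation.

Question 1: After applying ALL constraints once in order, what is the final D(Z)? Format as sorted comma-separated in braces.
Constraint 1 (U != V) on D(U)={5,7,8} D(V)={3,4,6,8}: no change
Constraint 2 (W != Z) on D(W)={3,5,6,7,8} D(Z)={3,4,5,6,8}: no change
Constraint 3 (Z < U) on D(Z)={3,4,5,6,8} D(U)={5,7,8}: Z {3,4,5,6,8}->{3,4,5,6}
So after all 3 constraints: D(Z) = {3,4,5,6}

Answer: {3,4,5,6}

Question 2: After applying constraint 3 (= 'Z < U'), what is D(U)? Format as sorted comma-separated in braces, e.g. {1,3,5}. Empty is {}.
Answer: {5,7,8}

Derivation:
Constraint 1 (U != V) on D(U)={5,7,8} D(V)={3,4,6,8}: no change
Constraint 2 (W != Z) on D(W)={3,5,6,7,8} D(Z)={3,4,5,6,8}: no change
Constraint 3 (Z < U) on D(Z)={3,4,5,6,8} D(U)={5,7,8}: Z {3,4,5,6,8}->{3,4,5,6}
So after constraint 3: D(U) = {5,7,8}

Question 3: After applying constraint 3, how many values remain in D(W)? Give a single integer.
Constraint 1 (U != V) on D(U)={5,7,8} D(V)={3,4,6,8}: no change
Constraint 2 (W != Z) on D(W)={3,5,6,7,8} D(Z)={3,4,5,6,8}: no change
Constraint 3 (Z < U) on D(Z)={3,4,5,6,8} D(U)={5,7,8}: Z {3,4,5,6,8}->{3,4,5,6}
So after constraint 3: D(W)={3,5,6,7,8}, size = 5

Answer: 5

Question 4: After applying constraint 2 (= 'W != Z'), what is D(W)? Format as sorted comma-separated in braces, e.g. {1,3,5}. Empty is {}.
Answer: {3,5,6,7,8}

Derivation:
Constraint 1 (U != V) on D(U)={5,7,8} D(V)={3,4,6,8}: no change
Constraint 2 (W != Z) on D(W)={3,5,6,7,8} D(Z)={3,4,5,6,8}: no change
So after constraint 2: D(W) = {3,5,6,7,8}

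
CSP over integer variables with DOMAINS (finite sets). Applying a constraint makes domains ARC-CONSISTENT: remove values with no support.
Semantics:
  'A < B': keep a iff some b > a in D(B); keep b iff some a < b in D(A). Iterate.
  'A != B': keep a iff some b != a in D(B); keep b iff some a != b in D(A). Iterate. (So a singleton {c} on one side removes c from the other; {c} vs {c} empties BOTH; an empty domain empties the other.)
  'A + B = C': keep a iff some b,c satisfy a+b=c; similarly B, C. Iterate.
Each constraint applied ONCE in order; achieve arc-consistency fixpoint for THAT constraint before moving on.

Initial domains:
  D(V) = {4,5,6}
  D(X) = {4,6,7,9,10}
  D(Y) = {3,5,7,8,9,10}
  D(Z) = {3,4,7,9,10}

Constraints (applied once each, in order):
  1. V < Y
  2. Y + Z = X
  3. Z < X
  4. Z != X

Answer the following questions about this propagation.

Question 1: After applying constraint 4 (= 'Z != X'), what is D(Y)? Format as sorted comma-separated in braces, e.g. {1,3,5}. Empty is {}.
Answer: {5,7}

Derivation:
Constraint 1 (V < Y) on D(V)={4,5,6} D(Y)={3,5,7,8,9,10}: Y {3,5,7,8,9,10}->{5,7,8,9,10}
Constraint 2 (Y + Z = X) on D(Y)={5,7,8,9,10} D(Z)={3,4,7,9,10} D(X)={4,6,7,9,10}: Y {5,7,8,9,10}->{5,7}; Z {3,4,7,9,10}->{3,4}; X {4,6,7,9,10}->{9,10}
Constraint 3 (Z < X) on D(Z)={3,4} D(X)={9,10}: no change
Constraint 4 (Z != X) on D(Z)={3,4} D(X)={9,10}: no change
So after constraint 4: D(Y) = {5,7}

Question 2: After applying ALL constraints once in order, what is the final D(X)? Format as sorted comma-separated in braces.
Answer: {9,10}

Derivation:
Constraint 1 (V < Y) on D(V)={4,5,6} D(Y)={3,5,7,8,9,10}: Y {3,5,7,8,9,10}->{5,7,8,9,10}
Constraint 2 (Y + Z = X) on D(Y)={5,7,8,9,10} D(Z)={3,4,7,9,10} D(X)={4,6,7,9,10}: Y {5,7,8,9,10}->{5,7}; Z {3,4,7,9,10}->{3,4}; X {4,6,7,9,10}->{9,10}
Constraint 3 (Z < X) on D(Z)={3,4} D(X)={9,10}: no change
Constraint 4 (Z != X) on D(Z)={3,4} D(X)={9,10}: no change
So after all 4 constraints: D(X) = {9,10}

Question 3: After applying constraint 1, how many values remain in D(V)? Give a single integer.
Answer: 3

Derivation:
Constraint 1 (V < Y) on D(V)={4,5,6} D(Y)={3,5,7,8,9,10}: Y {3,5,7,8,9,10}->{5,7,8,9,10}
So after constraint 1: D(V)={4,5,6}, size = 3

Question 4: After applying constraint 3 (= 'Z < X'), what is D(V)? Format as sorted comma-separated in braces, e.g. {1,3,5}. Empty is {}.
Constraint 1 (V < Y) on D(V)={4,5,6} D(Y)={3,5,7,8,9,10}: Y {3,5,7,8,9,10}->{5,7,8,9,10}
Constraint 2 (Y + Z = X) on D(Y)={5,7,8,9,10} D(Z)={3,4,7,9,10} D(X)={4,6,7,9,10}: Y {5,7,8,9,10}->{5,7}; Z {3,4,7,9,10}->{3,4}; X {4,6,7,9,10}->{9,10}
Constraint 3 (Z < X) on D(Z)={3,4} D(X)={9,10}: no change
So after constraint 3: D(V) = {4,5,6}

Answer: {4,5,6}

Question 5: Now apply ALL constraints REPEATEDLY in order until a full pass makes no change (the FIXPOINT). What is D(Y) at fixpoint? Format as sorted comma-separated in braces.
Answer: {5,7}

Derivation:
pass 0 (initial): D(Y)={3,5,7,8,9,10}
pass 1: X {4,6,7,9,10}->{9,10}; Y {3,5,7,8,9,10}->{5,7}; Z {3,4,7,9,10}->{3,4}
pass 2: no change
Fixpoint after 2 passes: D(Y) = {5,7}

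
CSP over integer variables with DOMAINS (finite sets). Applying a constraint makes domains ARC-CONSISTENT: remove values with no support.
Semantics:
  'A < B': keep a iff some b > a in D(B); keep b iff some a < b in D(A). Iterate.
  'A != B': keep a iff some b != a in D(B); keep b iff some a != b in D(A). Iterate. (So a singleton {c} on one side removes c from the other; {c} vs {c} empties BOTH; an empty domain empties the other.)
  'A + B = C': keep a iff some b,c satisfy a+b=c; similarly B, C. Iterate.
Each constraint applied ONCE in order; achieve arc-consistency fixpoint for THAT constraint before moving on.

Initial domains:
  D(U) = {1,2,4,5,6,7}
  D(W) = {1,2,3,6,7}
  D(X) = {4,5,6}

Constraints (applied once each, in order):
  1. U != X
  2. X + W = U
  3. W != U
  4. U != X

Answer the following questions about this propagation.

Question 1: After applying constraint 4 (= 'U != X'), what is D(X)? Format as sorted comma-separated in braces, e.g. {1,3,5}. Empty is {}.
Constraint 1 (U != X) on D(U)={1,2,4,5,6,7} D(X)={4,5,6}: no change
Constraint 2 (X + W = U) on D(X)={4,5,6} D(W)={1,2,3,6,7} D(U)={1,2,4,5,6,7}: W {1,2,3,6,7}->{1,2,3}; U {1,2,4,5,6,7}->{5,6,7}
Constraint 3 (W != U) on D(W)={1,2,3} D(U)={5,6,7}: no change
Constraint 4 (U != X) on D(U)={5,6,7} D(X)={4,5,6}: no change
So after constraint 4: D(X) = {4,5,6}

Answer: {4,5,6}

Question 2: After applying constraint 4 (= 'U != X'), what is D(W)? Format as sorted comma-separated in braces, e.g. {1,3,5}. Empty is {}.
Constraint 1 (U != X) on D(U)={1,2,4,5,6,7} D(X)={4,5,6}: no change
Constraint 2 (X + W = U) on D(X)={4,5,6} D(W)={1,2,3,6,7} D(U)={1,2,4,5,6,7}: W {1,2,3,6,7}->{1,2,3}; U {1,2,4,5,6,7}->{5,6,7}
Constraint 3 (W != U) on D(W)={1,2,3} D(U)={5,6,7}: no change
Constraint 4 (U != X) on D(U)={5,6,7} D(X)={4,5,6}: no change
So after constraint 4: D(W) = {1,2,3}

Answer: {1,2,3}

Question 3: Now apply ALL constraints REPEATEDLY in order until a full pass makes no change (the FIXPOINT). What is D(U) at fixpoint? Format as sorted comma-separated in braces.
pass 0 (initial): D(U)={1,2,4,5,6,7}
pass 1: U {1,2,4,5,6,7}->{5,6,7}; W {1,2,3,6,7}->{1,2,3}
pass 2: no change
Fixpoint after 2 passes: D(U) = {5,6,7}

Answer: {5,6,7}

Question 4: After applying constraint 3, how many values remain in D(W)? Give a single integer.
Constraint 1 (U != X) on D(U)={1,2,4,5,6,7} D(X)={4,5,6}: no change
Constraint 2 (X + W = U) on D(X)={4,5,6} D(W)={1,2,3,6,7} D(U)={1,2,4,5,6,7}: W {1,2,3,6,7}->{1,2,3}; U {1,2,4,5,6,7}->{5,6,7}
Constraint 3 (W != U) on D(W)={1,2,3} D(U)={5,6,7}: no change
So after constraint 3: D(W)={1,2,3}, size = 3

Answer: 3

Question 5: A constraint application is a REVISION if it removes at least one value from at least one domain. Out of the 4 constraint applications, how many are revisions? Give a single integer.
Answer: 1

Derivation:
Constraint 1 (U != X) on D(U)={1,2,4,5,6,7} D(X)={4,5,6}: no change => not a revision
Constraint 2 (X + W = U) on D(X)={4,5,6} D(W)={1,2,3,6,7} D(U)={1,2,4,5,6,7}: W {1,2,3,6,7}->{1,2,3}; U {1,2,4,5,6,7}->{5,6,7} => REVISION
Constraint 3 (W != U) on D(W)={1,2,3} D(U)={5,6,7}: no change => not a revision
Constraint 4 (U != X) on D(U)={5,6,7} D(X)={4,5,6}: no change => not a revision
Total revisions = 1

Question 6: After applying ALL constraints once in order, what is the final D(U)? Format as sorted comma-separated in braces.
Answer: {5,6,7}

Derivation:
Constraint 1 (U != X) on D(U)={1,2,4,5,6,7} D(X)={4,5,6}: no change
Constraint 2 (X + W = U) on D(X)={4,5,6} D(W)={1,2,3,6,7} D(U)={1,2,4,5,6,7}: W {1,2,3,6,7}->{1,2,3}; U {1,2,4,5,6,7}->{5,6,7}
Constraint 3 (W != U) on D(W)={1,2,3} D(U)={5,6,7}: no change
Constraint 4 (U != X) on D(U)={5,6,7} D(X)={4,5,6}: no change
So after all 4 constraints: D(U) = {5,6,7}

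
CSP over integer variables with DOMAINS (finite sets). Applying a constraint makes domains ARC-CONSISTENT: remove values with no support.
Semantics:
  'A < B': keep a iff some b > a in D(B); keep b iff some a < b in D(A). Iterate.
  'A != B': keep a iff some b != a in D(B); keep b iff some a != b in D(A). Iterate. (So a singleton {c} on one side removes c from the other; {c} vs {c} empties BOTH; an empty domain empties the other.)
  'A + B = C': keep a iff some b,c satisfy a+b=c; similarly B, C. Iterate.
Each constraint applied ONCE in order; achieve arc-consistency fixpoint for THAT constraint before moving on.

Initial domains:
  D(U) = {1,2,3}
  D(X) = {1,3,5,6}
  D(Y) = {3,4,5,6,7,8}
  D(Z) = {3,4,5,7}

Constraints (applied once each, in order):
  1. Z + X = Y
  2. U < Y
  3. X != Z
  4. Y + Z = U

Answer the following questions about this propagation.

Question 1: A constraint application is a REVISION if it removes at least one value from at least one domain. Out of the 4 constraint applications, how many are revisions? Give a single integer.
Answer: 2

Derivation:
Constraint 1 (Z + X = Y) on D(Z)={3,4,5,7} D(X)={1,3,5,6} D(Y)={3,4,5,6,7,8}: X {1,3,5,6}->{1,3,5}; Y {3,4,5,6,7,8}->{4,5,6,7,8} => REVISION
Constraint 2 (U < Y) on D(U)={1,2,3} D(Y)={4,5,6,7,8}: no change => not a revision
Constraint 3 (X != Z) on D(X)={1,3,5} D(Z)={3,4,5,7}: no change => not a revision
Constraint 4 (Y + Z = U) on D(Y)={4,5,6,7,8} D(Z)={3,4,5,7} D(U)={1,2,3}: Y {4,5,6,7,8}->{}; Z {3,4,5,7}->{}; U {1,2,3}->{} => REVISION
Total revisions = 2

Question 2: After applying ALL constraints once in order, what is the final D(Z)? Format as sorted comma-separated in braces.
Answer: {}

Derivation:
Constraint 1 (Z + X = Y) on D(Z)={3,4,5,7} D(X)={1,3,5,6} D(Y)={3,4,5,6,7,8}: X {1,3,5,6}->{1,3,5}; Y {3,4,5,6,7,8}->{4,5,6,7,8}
Constraint 2 (U < Y) on D(U)={1,2,3} D(Y)={4,5,6,7,8}: no change
Constraint 3 (X != Z) on D(X)={1,3,5} D(Z)={3,4,5,7}: no change
Constraint 4 (Y + Z = U) on D(Y)={4,5,6,7,8} D(Z)={3,4,5,7} D(U)={1,2,3}: Y {4,5,6,7,8}->{}; Z {3,4,5,7}->{}; U {1,2,3}->{}
So after all 4 constraints: D(Z) = {}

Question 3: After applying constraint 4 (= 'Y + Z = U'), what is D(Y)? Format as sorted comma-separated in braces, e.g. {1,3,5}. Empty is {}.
Answer: {}

Derivation:
Constraint 1 (Z + X = Y) on D(Z)={3,4,5,7} D(X)={1,3,5,6} D(Y)={3,4,5,6,7,8}: X {1,3,5,6}->{1,3,5}; Y {3,4,5,6,7,8}->{4,5,6,7,8}
Constraint 2 (U < Y) on D(U)={1,2,3} D(Y)={4,5,6,7,8}: no change
Constraint 3 (X != Z) on D(X)={1,3,5} D(Z)={3,4,5,7}: no change
Constraint 4 (Y + Z = U) on D(Y)={4,5,6,7,8} D(Z)={3,4,5,7} D(U)={1,2,3}: Y {4,5,6,7,8}->{}; Z {3,4,5,7}->{}; U {1,2,3}->{}
So after constraint 4: D(Y) = {}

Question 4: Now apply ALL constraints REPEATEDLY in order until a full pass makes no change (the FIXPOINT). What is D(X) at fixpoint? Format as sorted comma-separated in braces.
Answer: {}

Derivation:
pass 0 (initial): D(X)={1,3,5,6}
pass 1: U {1,2,3}->{}; X {1,3,5,6}->{1,3,5}; Y {3,4,5,6,7,8}->{}; Z {3,4,5,7}->{}
pass 2: X {1,3,5}->{}
pass 3: no change
Fixpoint after 3 passes: D(X) = {}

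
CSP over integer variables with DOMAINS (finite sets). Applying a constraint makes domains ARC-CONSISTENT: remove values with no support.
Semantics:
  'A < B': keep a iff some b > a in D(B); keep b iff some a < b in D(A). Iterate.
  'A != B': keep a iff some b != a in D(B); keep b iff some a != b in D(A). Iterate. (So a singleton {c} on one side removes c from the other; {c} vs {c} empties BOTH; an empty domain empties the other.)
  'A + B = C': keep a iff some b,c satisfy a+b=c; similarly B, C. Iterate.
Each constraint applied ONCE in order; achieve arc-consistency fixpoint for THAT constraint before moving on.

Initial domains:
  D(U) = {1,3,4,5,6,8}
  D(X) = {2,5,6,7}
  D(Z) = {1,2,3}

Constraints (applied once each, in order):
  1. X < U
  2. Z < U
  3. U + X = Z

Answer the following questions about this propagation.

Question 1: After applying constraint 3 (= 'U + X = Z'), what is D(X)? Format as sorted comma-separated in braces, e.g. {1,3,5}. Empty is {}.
Answer: {}

Derivation:
Constraint 1 (X < U) on D(X)={2,5,6,7} D(U)={1,3,4,5,6,8}: U {1,3,4,5,6,8}->{3,4,5,6,8}
Constraint 2 (Z < U) on D(Z)={1,2,3} D(U)={3,4,5,6,8}: no change
Constraint 3 (U + X = Z) on D(U)={3,4,5,6,8} D(X)={2,5,6,7} D(Z)={1,2,3}: U {3,4,5,6,8}->{}; X {2,5,6,7}->{}; Z {1,2,3}->{}
So after constraint 3: D(X) = {}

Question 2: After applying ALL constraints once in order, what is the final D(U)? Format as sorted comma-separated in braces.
Constraint 1 (X < U) on D(X)={2,5,6,7} D(U)={1,3,4,5,6,8}: U {1,3,4,5,6,8}->{3,4,5,6,8}
Constraint 2 (Z < U) on D(Z)={1,2,3} D(U)={3,4,5,6,8}: no change
Constraint 3 (U + X = Z) on D(U)={3,4,5,6,8} D(X)={2,5,6,7} D(Z)={1,2,3}: U {3,4,5,6,8}->{}; X {2,5,6,7}->{}; Z {1,2,3}->{}
So after all 3 constraints: D(U) = {}

Answer: {}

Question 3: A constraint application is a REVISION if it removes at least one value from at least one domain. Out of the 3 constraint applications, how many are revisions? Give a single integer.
Answer: 2

Derivation:
Constraint 1 (X < U) on D(X)={2,5,6,7} D(U)={1,3,4,5,6,8}: U {1,3,4,5,6,8}->{3,4,5,6,8} => REVISION
Constraint 2 (Z < U) on D(Z)={1,2,3} D(U)={3,4,5,6,8}: no change => not a revision
Constraint 3 (U + X = Z) on D(U)={3,4,5,6,8} D(X)={2,5,6,7} D(Z)={1,2,3}: U {3,4,5,6,8}->{}; X {2,5,6,7}->{}; Z {1,2,3}->{} => REVISION
Total revisions = 2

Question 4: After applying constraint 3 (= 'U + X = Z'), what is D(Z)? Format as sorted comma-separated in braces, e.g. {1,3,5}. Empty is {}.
Constraint 1 (X < U) on D(X)={2,5,6,7} D(U)={1,3,4,5,6,8}: U {1,3,4,5,6,8}->{3,4,5,6,8}
Constraint 2 (Z < U) on D(Z)={1,2,3} D(U)={3,4,5,6,8}: no change
Constraint 3 (U + X = Z) on D(U)={3,4,5,6,8} D(X)={2,5,6,7} D(Z)={1,2,3}: U {3,4,5,6,8}->{}; X {2,5,6,7}->{}; Z {1,2,3}->{}
So after constraint 3: D(Z) = {}

Answer: {}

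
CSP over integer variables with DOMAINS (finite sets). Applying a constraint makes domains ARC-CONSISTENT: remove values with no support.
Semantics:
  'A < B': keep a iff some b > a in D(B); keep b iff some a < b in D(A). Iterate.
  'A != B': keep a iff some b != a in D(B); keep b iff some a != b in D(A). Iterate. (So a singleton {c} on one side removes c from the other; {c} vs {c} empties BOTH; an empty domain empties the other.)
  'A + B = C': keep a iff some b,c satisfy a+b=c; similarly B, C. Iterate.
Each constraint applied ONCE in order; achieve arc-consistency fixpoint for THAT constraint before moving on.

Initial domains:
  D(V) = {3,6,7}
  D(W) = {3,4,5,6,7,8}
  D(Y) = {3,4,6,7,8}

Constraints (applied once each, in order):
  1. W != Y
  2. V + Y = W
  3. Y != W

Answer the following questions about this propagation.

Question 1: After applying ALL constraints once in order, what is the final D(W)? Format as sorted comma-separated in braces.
Constraint 1 (W != Y) on D(W)={3,4,5,6,7,8} D(Y)={3,4,6,7,8}: no change
Constraint 2 (V + Y = W) on D(V)={3,6,7} D(Y)={3,4,6,7,8} D(W)={3,4,5,6,7,8}: V {3,6,7}->{3}; Y {3,4,6,7,8}->{3,4}; W {3,4,5,6,7,8}->{6,7}
Constraint 3 (Y != W) on D(Y)={3,4} D(W)={6,7}: no change
So after all 3 constraints: D(W) = {6,7}

Answer: {6,7}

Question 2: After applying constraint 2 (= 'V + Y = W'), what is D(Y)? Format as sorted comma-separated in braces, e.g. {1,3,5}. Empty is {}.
Answer: {3,4}

Derivation:
Constraint 1 (W != Y) on D(W)={3,4,5,6,7,8} D(Y)={3,4,6,7,8}: no change
Constraint 2 (V + Y = W) on D(V)={3,6,7} D(Y)={3,4,6,7,8} D(W)={3,4,5,6,7,8}: V {3,6,7}->{3}; Y {3,4,6,7,8}->{3,4}; W {3,4,5,6,7,8}->{6,7}
So after constraint 2: D(Y) = {3,4}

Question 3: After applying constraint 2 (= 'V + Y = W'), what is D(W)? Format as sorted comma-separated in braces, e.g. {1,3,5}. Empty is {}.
Constraint 1 (W != Y) on D(W)={3,4,5,6,7,8} D(Y)={3,4,6,7,8}: no change
Constraint 2 (V + Y = W) on D(V)={3,6,7} D(Y)={3,4,6,7,8} D(W)={3,4,5,6,7,8}: V {3,6,7}->{3}; Y {3,4,6,7,8}->{3,4}; W {3,4,5,6,7,8}->{6,7}
So after constraint 2: D(W) = {6,7}

Answer: {6,7}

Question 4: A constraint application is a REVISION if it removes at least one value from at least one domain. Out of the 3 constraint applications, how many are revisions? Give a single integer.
Constraint 1 (W != Y) on D(W)={3,4,5,6,7,8} D(Y)={3,4,6,7,8}: no change => not a revision
Constraint 2 (V + Y = W) on D(V)={3,6,7} D(Y)={3,4,6,7,8} D(W)={3,4,5,6,7,8}: V {3,6,7}->{3}; Y {3,4,6,7,8}->{3,4}; W {3,4,5,6,7,8}->{6,7} => REVISION
Constraint 3 (Y != W) on D(Y)={3,4} D(W)={6,7}: no change => not a revision
Total revisions = 1

Answer: 1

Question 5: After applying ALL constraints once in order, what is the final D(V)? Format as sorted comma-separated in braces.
Constraint 1 (W != Y) on D(W)={3,4,5,6,7,8} D(Y)={3,4,6,7,8}: no change
Constraint 2 (V + Y = W) on D(V)={3,6,7} D(Y)={3,4,6,7,8} D(W)={3,4,5,6,7,8}: V {3,6,7}->{3}; Y {3,4,6,7,8}->{3,4}; W {3,4,5,6,7,8}->{6,7}
Constraint 3 (Y != W) on D(Y)={3,4} D(W)={6,7}: no change
So after all 3 constraints: D(V) = {3}

Answer: {3}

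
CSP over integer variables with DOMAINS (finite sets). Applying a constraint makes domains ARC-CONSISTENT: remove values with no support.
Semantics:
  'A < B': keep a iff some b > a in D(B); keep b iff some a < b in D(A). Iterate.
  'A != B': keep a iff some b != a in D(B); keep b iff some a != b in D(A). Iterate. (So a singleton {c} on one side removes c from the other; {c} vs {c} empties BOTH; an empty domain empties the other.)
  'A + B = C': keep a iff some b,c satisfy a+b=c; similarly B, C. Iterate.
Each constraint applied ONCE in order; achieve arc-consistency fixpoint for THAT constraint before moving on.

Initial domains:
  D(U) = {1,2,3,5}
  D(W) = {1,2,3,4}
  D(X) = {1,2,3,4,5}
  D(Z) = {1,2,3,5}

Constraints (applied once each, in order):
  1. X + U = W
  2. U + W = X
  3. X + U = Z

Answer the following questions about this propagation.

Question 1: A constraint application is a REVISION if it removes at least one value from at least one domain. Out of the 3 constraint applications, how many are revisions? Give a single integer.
Answer: 3

Derivation:
Constraint 1 (X + U = W) on D(X)={1,2,3,4,5} D(U)={1,2,3,5} D(W)={1,2,3,4}: X {1,2,3,4,5}->{1,2,3}; U {1,2,3,5}->{1,2,3}; W {1,2,3,4}->{2,3,4} => REVISION
Constraint 2 (U + W = X) on D(U)={1,2,3} D(W)={2,3,4} D(X)={1,2,3}: U {1,2,3}->{1}; W {2,3,4}->{2}; X {1,2,3}->{3} => REVISION
Constraint 3 (X + U = Z) on D(X)={3} D(U)={1} D(Z)={1,2,3,5}: X {3}->{}; U {1}->{}; Z {1,2,3,5}->{} => REVISION
Total revisions = 3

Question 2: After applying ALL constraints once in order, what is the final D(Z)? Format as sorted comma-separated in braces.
Answer: {}

Derivation:
Constraint 1 (X + U = W) on D(X)={1,2,3,4,5} D(U)={1,2,3,5} D(W)={1,2,3,4}: X {1,2,3,4,5}->{1,2,3}; U {1,2,3,5}->{1,2,3}; W {1,2,3,4}->{2,3,4}
Constraint 2 (U + W = X) on D(U)={1,2,3} D(W)={2,3,4} D(X)={1,2,3}: U {1,2,3}->{1}; W {2,3,4}->{2}; X {1,2,3}->{3}
Constraint 3 (X + U = Z) on D(X)={3} D(U)={1} D(Z)={1,2,3,5}: X {3}->{}; U {1}->{}; Z {1,2,3,5}->{}
So after all 3 constraints: D(Z) = {}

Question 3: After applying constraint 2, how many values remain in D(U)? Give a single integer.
Constraint 1 (X + U = W) on D(X)={1,2,3,4,5} D(U)={1,2,3,5} D(W)={1,2,3,4}: X {1,2,3,4,5}->{1,2,3}; U {1,2,3,5}->{1,2,3}; W {1,2,3,4}->{2,3,4}
Constraint 2 (U + W = X) on D(U)={1,2,3} D(W)={2,3,4} D(X)={1,2,3}: U {1,2,3}->{1}; W {2,3,4}->{2}; X {1,2,3}->{3}
So after constraint 2: D(U)={1}, size = 1

Answer: 1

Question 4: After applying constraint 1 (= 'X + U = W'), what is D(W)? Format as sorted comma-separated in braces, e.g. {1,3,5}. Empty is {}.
Constraint 1 (X + U = W) on D(X)={1,2,3,4,5} D(U)={1,2,3,5} D(W)={1,2,3,4}: X {1,2,3,4,5}->{1,2,3}; U {1,2,3,5}->{1,2,3}; W {1,2,3,4}->{2,3,4}
So after constraint 1: D(W) = {2,3,4}

Answer: {2,3,4}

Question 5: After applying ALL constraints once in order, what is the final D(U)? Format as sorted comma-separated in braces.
Answer: {}

Derivation:
Constraint 1 (X + U = W) on D(X)={1,2,3,4,5} D(U)={1,2,3,5} D(W)={1,2,3,4}: X {1,2,3,4,5}->{1,2,3}; U {1,2,3,5}->{1,2,3}; W {1,2,3,4}->{2,3,4}
Constraint 2 (U + W = X) on D(U)={1,2,3} D(W)={2,3,4} D(X)={1,2,3}: U {1,2,3}->{1}; W {2,3,4}->{2}; X {1,2,3}->{3}
Constraint 3 (X + U = Z) on D(X)={3} D(U)={1} D(Z)={1,2,3,5}: X {3}->{}; U {1}->{}; Z {1,2,3,5}->{}
So after all 3 constraints: D(U) = {}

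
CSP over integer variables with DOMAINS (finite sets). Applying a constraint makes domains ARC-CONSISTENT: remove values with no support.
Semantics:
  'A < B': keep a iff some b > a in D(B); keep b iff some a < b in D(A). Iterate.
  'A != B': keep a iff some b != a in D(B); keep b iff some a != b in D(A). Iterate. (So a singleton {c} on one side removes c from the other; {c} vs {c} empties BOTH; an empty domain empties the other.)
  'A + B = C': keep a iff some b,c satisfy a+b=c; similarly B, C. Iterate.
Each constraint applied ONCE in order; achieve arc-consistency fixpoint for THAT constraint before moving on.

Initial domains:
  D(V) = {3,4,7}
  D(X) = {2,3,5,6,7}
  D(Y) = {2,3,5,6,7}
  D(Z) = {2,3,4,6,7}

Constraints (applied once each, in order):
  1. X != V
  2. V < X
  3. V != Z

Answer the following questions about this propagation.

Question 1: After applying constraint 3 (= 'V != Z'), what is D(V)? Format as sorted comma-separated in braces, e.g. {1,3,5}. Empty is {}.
Answer: {3,4}

Derivation:
Constraint 1 (X != V) on D(X)={2,3,5,6,7} D(V)={3,4,7}: no change
Constraint 2 (V < X) on D(V)={3,4,7} D(X)={2,3,5,6,7}: V {3,4,7}->{3,4}; X {2,3,5,6,7}->{5,6,7}
Constraint 3 (V != Z) on D(V)={3,4} D(Z)={2,3,4,6,7}: no change
So after constraint 3: D(V) = {3,4}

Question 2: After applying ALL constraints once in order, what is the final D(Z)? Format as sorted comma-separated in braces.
Answer: {2,3,4,6,7}

Derivation:
Constraint 1 (X != V) on D(X)={2,3,5,6,7} D(V)={3,4,7}: no change
Constraint 2 (V < X) on D(V)={3,4,7} D(X)={2,3,5,6,7}: V {3,4,7}->{3,4}; X {2,3,5,6,7}->{5,6,7}
Constraint 3 (V != Z) on D(V)={3,4} D(Z)={2,3,4,6,7}: no change
So after all 3 constraints: D(Z) = {2,3,4,6,7}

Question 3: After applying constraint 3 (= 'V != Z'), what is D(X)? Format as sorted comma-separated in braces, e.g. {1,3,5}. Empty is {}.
Answer: {5,6,7}

Derivation:
Constraint 1 (X != V) on D(X)={2,3,5,6,7} D(V)={3,4,7}: no change
Constraint 2 (V < X) on D(V)={3,4,7} D(X)={2,3,5,6,7}: V {3,4,7}->{3,4}; X {2,3,5,6,7}->{5,6,7}
Constraint 3 (V != Z) on D(V)={3,4} D(Z)={2,3,4,6,7}: no change
So after constraint 3: D(X) = {5,6,7}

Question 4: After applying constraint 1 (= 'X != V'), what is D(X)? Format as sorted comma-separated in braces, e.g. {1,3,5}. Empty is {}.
Constraint 1 (X != V) on D(X)={2,3,5,6,7} D(V)={3,4,7}: no change
So after constraint 1: D(X) = {2,3,5,6,7}

Answer: {2,3,5,6,7}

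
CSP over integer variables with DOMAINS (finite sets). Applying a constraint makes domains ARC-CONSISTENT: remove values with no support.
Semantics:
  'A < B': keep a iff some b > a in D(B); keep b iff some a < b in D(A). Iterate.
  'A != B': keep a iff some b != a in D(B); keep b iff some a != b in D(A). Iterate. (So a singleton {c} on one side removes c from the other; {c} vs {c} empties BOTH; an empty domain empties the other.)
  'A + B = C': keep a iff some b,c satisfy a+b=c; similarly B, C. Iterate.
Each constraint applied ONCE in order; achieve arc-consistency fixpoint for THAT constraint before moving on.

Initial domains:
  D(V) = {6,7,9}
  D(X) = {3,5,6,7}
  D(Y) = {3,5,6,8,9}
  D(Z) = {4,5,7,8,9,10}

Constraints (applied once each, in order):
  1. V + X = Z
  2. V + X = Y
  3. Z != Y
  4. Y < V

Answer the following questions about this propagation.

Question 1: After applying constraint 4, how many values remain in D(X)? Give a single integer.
Constraint 1 (V + X = Z) on D(V)={6,7,9} D(X)={3,5,6,7} D(Z)={4,5,7,8,9,10}: V {6,7,9}->{6,7}; X {3,5,6,7}->{3}; Z {4,5,7,8,9,10}->{9,10}
Constraint 2 (V + X = Y) on D(V)={6,7} D(X)={3} D(Y)={3,5,6,8,9}: V {6,7}->{6}; Y {3,5,6,8,9}->{9}
Constraint 3 (Z != Y) on D(Z)={9,10} D(Y)={9}: Z {9,10}->{10}
Constraint 4 (Y < V) on D(Y)={9} D(V)={6}: Y {9}->{}; V {6}->{}
So after constraint 4: D(X)={3}, size = 1

Answer: 1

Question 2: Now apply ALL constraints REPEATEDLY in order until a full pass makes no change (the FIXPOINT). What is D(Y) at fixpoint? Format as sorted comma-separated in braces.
Answer: {}

Derivation:
pass 0 (initial): D(Y)={3,5,6,8,9}
pass 1: V {6,7,9}->{}; X {3,5,6,7}->{3}; Y {3,5,6,8,9}->{}; Z {4,5,7,8,9,10}->{10}
pass 2: X {3}->{}; Z {10}->{}
pass 3: no change
Fixpoint after 3 passes: D(Y) = {}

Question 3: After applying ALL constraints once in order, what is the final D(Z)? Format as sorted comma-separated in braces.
Constraint 1 (V + X = Z) on D(V)={6,7,9} D(X)={3,5,6,7} D(Z)={4,5,7,8,9,10}: V {6,7,9}->{6,7}; X {3,5,6,7}->{3}; Z {4,5,7,8,9,10}->{9,10}
Constraint 2 (V + X = Y) on D(V)={6,7} D(X)={3} D(Y)={3,5,6,8,9}: V {6,7}->{6}; Y {3,5,6,8,9}->{9}
Constraint 3 (Z != Y) on D(Z)={9,10} D(Y)={9}: Z {9,10}->{10}
Constraint 4 (Y < V) on D(Y)={9} D(V)={6}: Y {9}->{}; V {6}->{}
So after all 4 constraints: D(Z) = {10}

Answer: {10}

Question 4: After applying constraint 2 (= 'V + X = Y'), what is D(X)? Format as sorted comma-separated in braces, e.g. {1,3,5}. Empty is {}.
Constraint 1 (V + X = Z) on D(V)={6,7,9} D(X)={3,5,6,7} D(Z)={4,5,7,8,9,10}: V {6,7,9}->{6,7}; X {3,5,6,7}->{3}; Z {4,5,7,8,9,10}->{9,10}
Constraint 2 (V + X = Y) on D(V)={6,7} D(X)={3} D(Y)={3,5,6,8,9}: V {6,7}->{6}; Y {3,5,6,8,9}->{9}
So after constraint 2: D(X) = {3}

Answer: {3}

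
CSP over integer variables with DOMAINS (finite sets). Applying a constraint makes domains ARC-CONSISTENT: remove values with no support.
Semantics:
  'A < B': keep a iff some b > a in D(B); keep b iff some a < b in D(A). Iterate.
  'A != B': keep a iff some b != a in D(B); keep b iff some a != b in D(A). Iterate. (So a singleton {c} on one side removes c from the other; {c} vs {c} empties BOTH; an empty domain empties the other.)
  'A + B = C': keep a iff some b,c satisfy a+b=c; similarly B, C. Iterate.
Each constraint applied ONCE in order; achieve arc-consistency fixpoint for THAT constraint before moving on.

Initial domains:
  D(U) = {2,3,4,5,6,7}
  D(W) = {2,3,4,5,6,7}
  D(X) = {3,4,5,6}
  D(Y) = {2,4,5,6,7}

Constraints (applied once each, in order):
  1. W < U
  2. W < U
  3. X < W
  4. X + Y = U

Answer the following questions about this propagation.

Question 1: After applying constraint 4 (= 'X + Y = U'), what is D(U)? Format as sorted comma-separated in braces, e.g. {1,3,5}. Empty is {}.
Answer: {5,6,7}

Derivation:
Constraint 1 (W < U) on D(W)={2,3,4,5,6,7} D(U)={2,3,4,5,6,7}: W {2,3,4,5,6,7}->{2,3,4,5,6}; U {2,3,4,5,6,7}->{3,4,5,6,7}
Constraint 2 (W < U) on D(W)={2,3,4,5,6} D(U)={3,4,5,6,7}: no change
Constraint 3 (X < W) on D(X)={3,4,5,6} D(W)={2,3,4,5,6}: X {3,4,5,6}->{3,4,5}; W {2,3,4,5,6}->{4,5,6}
Constraint 4 (X + Y = U) on D(X)={3,4,5} D(Y)={2,4,5,6,7} D(U)={3,4,5,6,7}: Y {2,4,5,6,7}->{2,4}; U {3,4,5,6,7}->{5,6,7}
So after constraint 4: D(U) = {5,6,7}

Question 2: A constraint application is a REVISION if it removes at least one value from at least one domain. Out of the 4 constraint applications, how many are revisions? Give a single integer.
Constraint 1 (W < U) on D(W)={2,3,4,5,6,7} D(U)={2,3,4,5,6,7}: W {2,3,4,5,6,7}->{2,3,4,5,6}; U {2,3,4,5,6,7}->{3,4,5,6,7} => REVISION
Constraint 2 (W < U) on D(W)={2,3,4,5,6} D(U)={3,4,5,6,7}: no change => not a revision
Constraint 3 (X < W) on D(X)={3,4,5,6} D(W)={2,3,4,5,6}: X {3,4,5,6}->{3,4,5}; W {2,3,4,5,6}->{4,5,6} => REVISION
Constraint 4 (X + Y = U) on D(X)={3,4,5} D(Y)={2,4,5,6,7} D(U)={3,4,5,6,7}: Y {2,4,5,6,7}->{2,4}; U {3,4,5,6,7}->{5,6,7} => REVISION
Total revisions = 3

Answer: 3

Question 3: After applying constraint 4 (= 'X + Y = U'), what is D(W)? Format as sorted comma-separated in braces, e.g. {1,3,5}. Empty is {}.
Constraint 1 (W < U) on D(W)={2,3,4,5,6,7} D(U)={2,3,4,5,6,7}: W {2,3,4,5,6,7}->{2,3,4,5,6}; U {2,3,4,5,6,7}->{3,4,5,6,7}
Constraint 2 (W < U) on D(W)={2,3,4,5,6} D(U)={3,4,5,6,7}: no change
Constraint 3 (X < W) on D(X)={3,4,5,6} D(W)={2,3,4,5,6}: X {3,4,5,6}->{3,4,5}; W {2,3,4,5,6}->{4,5,6}
Constraint 4 (X + Y = U) on D(X)={3,4,5} D(Y)={2,4,5,6,7} D(U)={3,4,5,6,7}: Y {2,4,5,6,7}->{2,4}; U {3,4,5,6,7}->{5,6,7}
So after constraint 4: D(W) = {4,5,6}

Answer: {4,5,6}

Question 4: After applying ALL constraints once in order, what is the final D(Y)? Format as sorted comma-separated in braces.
Constraint 1 (W < U) on D(W)={2,3,4,5,6,7} D(U)={2,3,4,5,6,7}: W {2,3,4,5,6,7}->{2,3,4,5,6}; U {2,3,4,5,6,7}->{3,4,5,6,7}
Constraint 2 (W < U) on D(W)={2,3,4,5,6} D(U)={3,4,5,6,7}: no change
Constraint 3 (X < W) on D(X)={3,4,5,6} D(W)={2,3,4,5,6}: X {3,4,5,6}->{3,4,5}; W {2,3,4,5,6}->{4,5,6}
Constraint 4 (X + Y = U) on D(X)={3,4,5} D(Y)={2,4,5,6,7} D(U)={3,4,5,6,7}: Y {2,4,5,6,7}->{2,4}; U {3,4,5,6,7}->{5,6,7}
So after all 4 constraints: D(Y) = {2,4}

Answer: {2,4}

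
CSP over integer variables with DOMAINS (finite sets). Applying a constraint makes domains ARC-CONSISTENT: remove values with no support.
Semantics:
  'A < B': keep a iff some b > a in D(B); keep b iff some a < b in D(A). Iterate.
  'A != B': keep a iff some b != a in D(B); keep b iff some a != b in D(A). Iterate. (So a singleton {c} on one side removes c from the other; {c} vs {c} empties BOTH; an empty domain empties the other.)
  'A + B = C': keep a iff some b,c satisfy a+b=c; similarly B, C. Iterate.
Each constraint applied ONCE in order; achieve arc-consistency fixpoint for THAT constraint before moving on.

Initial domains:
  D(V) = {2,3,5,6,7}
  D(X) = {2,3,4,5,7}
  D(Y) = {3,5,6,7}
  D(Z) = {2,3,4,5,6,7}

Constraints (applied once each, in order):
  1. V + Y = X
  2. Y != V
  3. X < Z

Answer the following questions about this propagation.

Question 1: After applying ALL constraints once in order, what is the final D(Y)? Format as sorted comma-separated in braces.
Answer: {3,5}

Derivation:
Constraint 1 (V + Y = X) on D(V)={2,3,5,6,7} D(Y)={3,5,6,7} D(X)={2,3,4,5,7}: V {2,3,5,6,7}->{2}; Y {3,5,6,7}->{3,5}; X {2,3,4,5,7}->{5,7}
Constraint 2 (Y != V) on D(Y)={3,5} D(V)={2}: no change
Constraint 3 (X < Z) on D(X)={5,7} D(Z)={2,3,4,5,6,7}: X {5,7}->{5}; Z {2,3,4,5,6,7}->{6,7}
So after all 3 constraints: D(Y) = {3,5}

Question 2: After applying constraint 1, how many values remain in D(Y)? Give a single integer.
Answer: 2

Derivation:
Constraint 1 (V + Y = X) on D(V)={2,3,5,6,7} D(Y)={3,5,6,7} D(X)={2,3,4,5,7}: V {2,3,5,6,7}->{2}; Y {3,5,6,7}->{3,5}; X {2,3,4,5,7}->{5,7}
So after constraint 1: D(Y)={3,5}, size = 2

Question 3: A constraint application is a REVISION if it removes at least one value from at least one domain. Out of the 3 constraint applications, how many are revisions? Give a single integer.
Answer: 2

Derivation:
Constraint 1 (V + Y = X) on D(V)={2,3,5,6,7} D(Y)={3,5,6,7} D(X)={2,3,4,5,7}: V {2,3,5,6,7}->{2}; Y {3,5,6,7}->{3,5}; X {2,3,4,5,7}->{5,7} => REVISION
Constraint 2 (Y != V) on D(Y)={3,5} D(V)={2}: no change => not a revision
Constraint 3 (X < Z) on D(X)={5,7} D(Z)={2,3,4,5,6,7}: X {5,7}->{5}; Z {2,3,4,5,6,7}->{6,7} => REVISION
Total revisions = 2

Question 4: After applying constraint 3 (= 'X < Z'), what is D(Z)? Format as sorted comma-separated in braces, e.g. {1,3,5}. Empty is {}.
Answer: {6,7}

Derivation:
Constraint 1 (V + Y = X) on D(V)={2,3,5,6,7} D(Y)={3,5,6,7} D(X)={2,3,4,5,7}: V {2,3,5,6,7}->{2}; Y {3,5,6,7}->{3,5}; X {2,3,4,5,7}->{5,7}
Constraint 2 (Y != V) on D(Y)={3,5} D(V)={2}: no change
Constraint 3 (X < Z) on D(X)={5,7} D(Z)={2,3,4,5,6,7}: X {5,7}->{5}; Z {2,3,4,5,6,7}->{6,7}
So after constraint 3: D(Z) = {6,7}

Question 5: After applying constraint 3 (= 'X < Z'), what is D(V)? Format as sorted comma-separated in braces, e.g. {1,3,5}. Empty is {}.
Answer: {2}

Derivation:
Constraint 1 (V + Y = X) on D(V)={2,3,5,6,7} D(Y)={3,5,6,7} D(X)={2,3,4,5,7}: V {2,3,5,6,7}->{2}; Y {3,5,6,7}->{3,5}; X {2,3,4,5,7}->{5,7}
Constraint 2 (Y != V) on D(Y)={3,5} D(V)={2}: no change
Constraint 3 (X < Z) on D(X)={5,7} D(Z)={2,3,4,5,6,7}: X {5,7}->{5}; Z {2,3,4,5,6,7}->{6,7}
So after constraint 3: D(V) = {2}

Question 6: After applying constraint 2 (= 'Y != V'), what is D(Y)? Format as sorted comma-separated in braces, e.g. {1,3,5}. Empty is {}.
Answer: {3,5}

Derivation:
Constraint 1 (V + Y = X) on D(V)={2,3,5,6,7} D(Y)={3,5,6,7} D(X)={2,3,4,5,7}: V {2,3,5,6,7}->{2}; Y {3,5,6,7}->{3,5}; X {2,3,4,5,7}->{5,7}
Constraint 2 (Y != V) on D(Y)={3,5} D(V)={2}: no change
So after constraint 2: D(Y) = {3,5}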